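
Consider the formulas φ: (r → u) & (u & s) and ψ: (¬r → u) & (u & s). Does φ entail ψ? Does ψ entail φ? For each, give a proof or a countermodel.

(⇒) Assume the antecedent. If s is true, the antecedent forces (s = T, u = T, r = F) or (s = T, u = T, r = T), and (¬r → u) & (u & s) holds there. If s is false, the antecedent cannot hold. Either way (¬r → u) & (u & s) holds.

(⇐) Assume the antecedent. If s is true, the antecedent forces (s = T, u = T, r = F) or (s = T, u = T, r = T), and (r → u) & (u & s) holds there. If s is false, the antecedent cannot hold. Either way (r → u) & (u & s) holds.

The biconditional holds.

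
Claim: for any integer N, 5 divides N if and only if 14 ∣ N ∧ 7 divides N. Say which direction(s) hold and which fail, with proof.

Neither implication holds.

(⇒) This fails: take N = 5. Certainly 5 ∣ 5, but 14 ∤ 5.

(⇐) This fails: take N = 14. Both 14 ∣ 14 and 7 ∣ 14, yet 14 is not a multiple of 5 (since 14 = 2·5 + 4), so 5 ∤ 14.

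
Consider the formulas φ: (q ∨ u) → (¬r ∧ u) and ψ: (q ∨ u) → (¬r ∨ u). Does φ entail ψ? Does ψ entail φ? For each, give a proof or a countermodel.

Only the forward implication holds.

[⇒] Assume the antecedent. If u is true, (q ∨ u) → (¬r ∨ u) reduces to true regardless of the other variables. If u is false, the antecedent forces (u = F, r = F, q = F) or (u = F, r = T, q = F), and (q ∨ u) → (¬r ∨ u) holds there. Either way (q ∨ u) → (¬r ∨ u) holds.

[⇐] This fails. Under u = T, r = T, q = F, the left side is false but the right side is true.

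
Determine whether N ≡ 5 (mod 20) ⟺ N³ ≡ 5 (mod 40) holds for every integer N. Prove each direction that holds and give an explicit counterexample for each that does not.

The forward direction fails; the converse holds.

(⇒) This fails: take N = 25. Then 25 ≡ 5 (mod 20), but 25³ = 15625 ≡ 25 (mod 40), not 5.

(⇐) Conversely, the residues r modulo 40 with r³ ≡ 5 (mod 40) are exactly {5}, and each is ≡ 5 (mod 20).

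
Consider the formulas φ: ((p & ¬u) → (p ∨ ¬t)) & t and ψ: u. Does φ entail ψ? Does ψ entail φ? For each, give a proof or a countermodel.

Neither direction holds.

Forward direction. This fails. Under u = F, p = F, t = T, the left side is true but the right side is false.

Converse. This fails. Under u = T, p = F, t = F, the left side is false but the right side is true.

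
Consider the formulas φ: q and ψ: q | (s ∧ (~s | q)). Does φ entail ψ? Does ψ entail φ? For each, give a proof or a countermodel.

[⇒] Assume the antecedent. If q is true, q | (s ∧ (~s | q)) reduces to true regardless of the other variables. If q is false, the antecedent cannot hold. Either way q | (s ∧ (~s | q)) holds.

[⇐] Assume the antecedent. If q is true, q reduces to true regardless of the other variables. If q is false, the antecedent cannot hold. Either way q holds.

Both directions hold.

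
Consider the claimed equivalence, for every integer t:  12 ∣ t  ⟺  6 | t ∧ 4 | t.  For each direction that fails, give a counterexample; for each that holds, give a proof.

(→) If 12 ∣ t, write t = 12q. Since 12 = 2·6, t = 6·(2q), so 6 ∣ t; and since 12 = 3·4, t = 4·(3q), so 4 ∣ t.

(←) Suppose 6 ∣ t and 4 ∣ t. Any common multiple of 6 and 4 is a multiple of their lcm; here lcm(6, 4) = 6·4/gcd(6, 4) = 24/2 = 12, so 12 ∣ t.

Both implications hold.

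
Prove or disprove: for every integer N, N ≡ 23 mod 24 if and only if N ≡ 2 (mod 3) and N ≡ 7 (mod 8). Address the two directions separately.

The biconditional holds.

Converse. If N ≡ 2 (mod 3) and N ≡ 7 (mod 8), then by the Chinese remainder theorem N ≡ 23 (mod 24). This is exactly N ≡ 23 (mod 24).

Forward direction. Suppose N ≡ 23 (mod 24); write N = 24j + 23. Since 3 ∣ 24, reducing mod 3 gives N ≡ 23 ≡ 2 (mod 3); since 8 ∣ 24, reducing mod 8 gives N ≡ 23 ≡ 7 (mod 8).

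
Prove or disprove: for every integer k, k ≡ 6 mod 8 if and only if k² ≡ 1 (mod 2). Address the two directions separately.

(⇒) This fails: take k = 6. Then 6 ≡ 6 (mod 8), but 6² = 36 ≡ 0 (mod 2), not 1.

(⇐) This fails: take k = 1. Then 1² = 1 ≡ 1 (mod 2), yet 1 ≡ 1 (mod 8), not 6.

Neither implication holds.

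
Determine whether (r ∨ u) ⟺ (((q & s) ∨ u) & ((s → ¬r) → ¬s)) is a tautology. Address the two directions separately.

Only the converse holds.

(←) Assume the antecedent. If r is true, r ∨ u reduces to true regardless of the other variables. If r is false, the antecedent forces (r = F, u = T, q = F, s = F) or (r = F, u = T, q = T, s = F), and r ∨ u holds there. Either way r ∨ u holds.

(→) This fails. Under r = T, u = F, q = F, s = F, the left side is true but the right side is false.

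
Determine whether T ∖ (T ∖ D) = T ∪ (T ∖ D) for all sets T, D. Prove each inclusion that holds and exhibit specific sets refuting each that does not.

Only the forward inclusion holds.

(⊇) This inclusion fails. Take T = {1}, D = ∅; then 1 ∈ T ∪ (T ∖ D) but 1 ∉ T ∖ (T ∖ D).

(⊆) Let x ∈ T ∖ (T ∖ D). Then x ∈ T ∩ D, from which x ∈ T ∪ (T ∖ D).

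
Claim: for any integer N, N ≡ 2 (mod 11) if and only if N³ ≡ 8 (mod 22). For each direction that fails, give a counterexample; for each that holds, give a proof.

(→) This fails: take N = 13. Then 13 ≡ 2 (mod 11), but 13³ = 2197 ≡ 19 (mod 22), not 8.

(←) Conversely, the residues r modulo 22 with r³ ≡ 8 (mod 22) are exactly {2}, and each is ≡ 2 (mod 11).

Not equivalent: only (⇐) holds.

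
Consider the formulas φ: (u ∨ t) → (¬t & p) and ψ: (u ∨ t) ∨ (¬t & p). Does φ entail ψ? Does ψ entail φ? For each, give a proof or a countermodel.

(⇒) fails and (⇐) fails.

Forward direction. This fails. Under t = F, p = F, u = F, the left side is true but the right side is false.

Converse. This fails. Under t = T, p = F, u = F, the left side is false but the right side is true.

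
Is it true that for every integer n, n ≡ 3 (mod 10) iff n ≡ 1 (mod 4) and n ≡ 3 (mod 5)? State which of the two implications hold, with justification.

(⇒) fails; (⇐) holds.

Converse. If n ≡ 1 (mod 4) and n ≡ 3 (mod 5), then by the Chinese remainder theorem n ≡ 13 (mod 20). Since 13 ≡ 3 (mod 10) and 10 ∣ 20, we get n ≡ 3 (mod 10).

Forward direction. This fails: n = 3 gives 3 ≡ 3 (mod 10) but 3 ≡ 3 (mod 4), so the conjunction on the right does not hold.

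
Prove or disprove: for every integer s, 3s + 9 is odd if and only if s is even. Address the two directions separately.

Both implications hold.

[⇒] Suppose 3s + 9 is odd. Since 3 is odd, 3s and s have the same parity, so 3s + 9 ≡ s + 9 (mod 2). As 9 is odd, 3s + 9 is odd exactly when s is even. Thus s is even.

[⇐] Conversely, suppose s is even; write s = 2j. Then 3s + 9 = 3·(2j) + 9 = 2·3j + 9, which is odd.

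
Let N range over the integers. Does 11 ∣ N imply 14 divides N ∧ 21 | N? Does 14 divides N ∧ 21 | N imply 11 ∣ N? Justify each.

(⇒) fails and (⇐) fails.

(⟹) This fails: take N = 11. Certainly 11 ∣ 11, but 14 ∤ 11.

(⟸) This fails: take N = 42. Both 14 ∣ 42 and 21 ∣ 42, yet 42 is not a multiple of 11 (since 42 = 3·11 + 9), so 11 ∤ 42.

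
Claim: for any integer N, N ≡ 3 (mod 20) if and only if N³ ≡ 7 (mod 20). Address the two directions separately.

(⇒) Suppose N ≡ 3 (mod 20). Write N = 20j + 3. Then (20j + 3)³ = 8000j³ + 3600j² + 540j + 27 = 20(400j³ + 180j² + 27j + 1) + 7, so N³ ≡ 7 (mod 20).

(⇐) Conversely, suppose N³ ≡ 7 (mod 20). The only residue r in {0, …, 19} with r³ ≡ 7 (mod 20) is r = 3, so N ≡ 3 (mod 20).

Both implications hold.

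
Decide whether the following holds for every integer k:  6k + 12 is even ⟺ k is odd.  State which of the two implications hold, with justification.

(→) This fails: take k = 4. Then 6k + 12 = 36, which is even, yet k = 4 is even, not odd.

(←) Suppose k is odd. Since 6 is even, 6k is even for every k, so 6k + 12 has the same parity as 12, which is even. Hence 6k + 12 is even.

(⇒) fails; (⇐) holds.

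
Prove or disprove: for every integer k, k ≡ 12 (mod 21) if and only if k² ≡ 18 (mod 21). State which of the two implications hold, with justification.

Not equivalent: only (⇒) holds.

(⇒) Suppose k ≡ 12 (mod 21). Write k = 21j + 12. Then (21j + 12)² = 441j² + 504j + 144 = 21(21j² + 24j + 6) + 18, so k² ≡ 18 (mod 21).

(⇐) This fails: take k = 9. Then 9² = 81 ≡ 18 (mod 21), yet 9 ≡ 9 (mod 21), not 12.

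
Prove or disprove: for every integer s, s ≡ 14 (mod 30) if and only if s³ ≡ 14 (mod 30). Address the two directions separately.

(⟹) Suppose s ≡ 14 (mod 30). Write s = 30j + 14. Then (30j + 14)³ = 27000j³ + 37800j² + 17640j + 2744 = 30(900j³ + 1260j² + 588j + 91) + 14, so s³ ≡ 14 (mod 30).

(⟸) Conversely, suppose s³ ≡ 14 (mod 30). The only residue r in {0, …, 29} with r³ ≡ 14 (mod 30) is r = 14, so s ≡ 14 (mod 30).

Both implications hold.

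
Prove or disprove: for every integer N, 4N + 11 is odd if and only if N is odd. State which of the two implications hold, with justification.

(→) This fails: take N = 0. Then 4N + 11 = 11, which is odd, yet N = 0 is even, not odd.

(←) Suppose N is odd. Since 4 is even, 4N is even for every N, so 4N + 11 has the same parity as 11, which is odd. Hence 4N + 11 is odd.

Not equivalent: only (⇐) holds.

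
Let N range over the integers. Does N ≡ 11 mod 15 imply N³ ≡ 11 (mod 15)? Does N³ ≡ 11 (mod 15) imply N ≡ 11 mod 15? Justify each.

(⟸) Suppose N³ ≡ 11 (mod 15). The only residue r in {0, …, 14} with r³ ≡ 11 (mod 15) is r = 11, so N ≡ 11 (mod 15).

(⟹) Suppose N ≡ 11 mod 15. Write N = 15j + 11. Then (15j + 11)³ = 3375j³ + 7425j² + 5445j + 1331 = 15(225j³ + 495j² + 363j + 88) + 11, so N³ ≡ 11 (mod 15).

Both directions hold; the statement is true.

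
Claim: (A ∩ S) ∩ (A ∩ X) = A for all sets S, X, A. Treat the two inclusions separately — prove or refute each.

Only the forward inclusion holds.

(⊆) Let x ∈ (A ∩ S) ∩ (A ∩ X). Then x ∈ S ∩ X ∩ A, from which x ∈ A.

(⊇) This inclusion fails. Take S = ∅, X = ∅, A = {1}; then 1 ∈ A but 1 ∉ (A ∩ S) ∩ (A ∩ X).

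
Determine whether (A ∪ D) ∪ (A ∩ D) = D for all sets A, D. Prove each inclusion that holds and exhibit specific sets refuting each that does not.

The sets are not equal: only the reverse inclusion holds.

(⊆) This inclusion fails. Take A = {1}, D = ∅; then 1 ∈ (A ∪ D) ∪ (A ∩ D) but 1 ∉ D.

(⊇) Let x ∈ D. Then either x ∈ D and x ∉ A; or x ∈ A ∩ D. In each case x ∈ (A ∪ D) ∪ (A ∩ D), so D ⊆ (A ∪ D) ∪ (A ∩ D).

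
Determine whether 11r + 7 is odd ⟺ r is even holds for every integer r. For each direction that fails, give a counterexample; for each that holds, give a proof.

(⟹) Suppose 11r + 7 is odd. Since 11 is odd, 11r and r have the same parity, so 11r + 7 ≡ r + 7 (mod 2). As 7 is odd, 11r + 7 is odd exactly when r is even. Thus r is even.

(⟸) Conversely, suppose r is even; write r = 2j. Then 11r + 7 = 11·(2j) + 7 = 2·11j + 7, which is odd.

Equivalent; both directions hold.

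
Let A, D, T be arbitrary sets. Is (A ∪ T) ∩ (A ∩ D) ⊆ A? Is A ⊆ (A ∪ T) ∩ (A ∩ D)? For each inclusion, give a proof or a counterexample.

(⊆) holds; (⊇) fails.

(⟹) Let x ∈ (A ∪ T) ∩ (A ∩ D). Then either x ∈ A ∩ D and x ∉ T; or x ∈ A ∩ D ∩ T. In each case x ∈ A, so (A ∪ T) ∩ (A ∩ D) ⊆ A.

(⟸) This inclusion fails. Take A = {1}, D = ∅, T = ∅; then 1 ∈ A but 1 ∉ (A ∪ T) ∩ (A ∩ D).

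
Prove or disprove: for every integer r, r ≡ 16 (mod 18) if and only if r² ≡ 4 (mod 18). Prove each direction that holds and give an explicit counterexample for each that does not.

Converse. This fails: take r = 2. Then 2² = 4 ≡ 4 (mod 18), yet 2 ≡ 2 (mod 18), not 16.

Forward direction. Suppose r ≡ 16 (mod 18). Write r = 18j + 16. Then (18j + 16)² = 324j² + 576j + 256 = 18(18j² + 32j + 14) + 4, so r² ≡ 4 (mod 18).

Only the forward implication holds.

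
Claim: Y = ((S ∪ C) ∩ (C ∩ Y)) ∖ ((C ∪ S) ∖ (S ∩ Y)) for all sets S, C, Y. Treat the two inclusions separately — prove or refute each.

(⊆) fails; (⊇) holds.

(⟹) This inclusion fails. Take S = ∅, C = ∅, Y = {1}; then 1 ∈ Y but 1 ∉ ((S ∪ C) ∩ (C ∩ Y)) ∖ ((C ∪ S) ∖ (S ∩ Y)).

(⟸) Let x ∈ ((S ∪ C) ∩ (C ∩ Y)) ∖ ((C ∪ S) ∖ (S ∩ Y)). Then x ∈ S ∩ C ∩ Y, from which x ∈ Y.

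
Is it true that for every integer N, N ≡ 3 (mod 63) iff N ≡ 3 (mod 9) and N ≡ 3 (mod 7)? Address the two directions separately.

(⟹) Suppose N ≡ 3 (mod 63); write N = 63j + 3. Since 9 ∣ 63, reducing mod 9 gives N ≡ 3 (mod 9); since 7 ∣ 63, reducing mod 7 gives N ≡ 3 (mod 7).

(⟸) Conversely, if N ≡ 3 (mod 9) and N ≡ 3 (mod 7), then by the Chinese remainder theorem N ≡ 3 (mod 63). This is exactly N ≡ 3 (mod 63).

Both directions hold; the statement is true.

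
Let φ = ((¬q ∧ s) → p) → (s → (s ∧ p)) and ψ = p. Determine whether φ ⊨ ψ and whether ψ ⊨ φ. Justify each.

Forward direction. This fails. Under p = F, q = F, s = F, the left side is true but the right side is false.

Converse. Assume the antecedent. If p is true, ((¬q ∧ s) → p) → (s → (s ∧ p)) reduces to true regardless of the other variables. If p is false, the antecedent cannot hold. Either way ((¬q ∧ s) → p) → (s → (s ∧ p)) holds.

Only the reverse direction holds.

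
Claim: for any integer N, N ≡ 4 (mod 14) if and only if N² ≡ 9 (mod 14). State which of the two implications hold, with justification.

Neither implication holds.

[⇒] This fails: take N = 4. Then 4 ≡ 4 (mod 14), but 4² = 16 ≡ 2 (mod 14), not 9.

[⇐] This fails: take N = 3. Then 3² = 9 ≡ 9 (mod 14), yet 3 ≡ 3 (mod 14), not 4.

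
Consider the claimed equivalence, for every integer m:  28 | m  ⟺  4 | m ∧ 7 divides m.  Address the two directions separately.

Both directions hold; the statement is true.

(⇒) If 28 ∣ m, write m = 28q. Since 28 = 7·4, m = 4·(7q), so 4 ∣ m; and since 28 = 4·7, m = 7·(4q), so 7 ∣ m.

(⇐) Suppose 4 ∣ m and 7 ∣ m. Any common multiple of 4 and 7 is a multiple of their lcm; here gcd(4, 7) = 1, so lcm(4, 7) = 4·7 = 28, so 28 ∣ m.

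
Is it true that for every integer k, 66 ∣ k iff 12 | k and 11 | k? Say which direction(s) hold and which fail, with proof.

Only the converse holds.

[⇐] Suppose 12 ∣ k and 11 ∣ k. Any common multiple of 12 and 11 is a multiple of their lcm; here gcd(12, 11) = 1, so lcm(12, 11) = 12·11 = 132, so 132 ∣ k. Since 66 ∣ 132, it follows that 66 ∣ k.

[⇒] This fails: take k = 66. Certainly 66 ∣ 66, but 12 ∤ 66.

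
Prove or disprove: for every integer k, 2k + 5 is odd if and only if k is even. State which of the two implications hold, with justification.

Converse. Suppose k is even. Since 2 is even, 2k is even for every k, so 2k + 5 has the same parity as 5, which is odd. Hence 2k + 5 is odd.

Forward direction. This fails: take k = 1. Then 2k + 5 = 7, which is odd, yet k = 1 is odd, not even.

Only the converse holds.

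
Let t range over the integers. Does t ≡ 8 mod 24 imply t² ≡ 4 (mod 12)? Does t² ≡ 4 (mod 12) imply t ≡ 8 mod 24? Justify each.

The forward direction holds; the converse fails.

(⇐) This fails: take t = 2. Then 2² = 4 ≡ 4 (mod 12), yet 2 ≡ 2 (mod 24), not 8.

(⇒) Suppose t ≡ 8 (mod 24). Then t² ≡ 8² = 64 (mod 24), and since 12 ∣ 24, also t² ≡ 4 (mod 12).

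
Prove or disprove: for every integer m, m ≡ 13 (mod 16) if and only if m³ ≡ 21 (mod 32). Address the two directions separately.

(⇐) The residues r modulo 32 with r³ ≡ 21 (mod 32) are exactly {13}, and each is ≡ 13 (mod 16).

(⇒) This fails: take m = 29. Then 29 ≡ 13 (mod 16), but 29³ = 24389 ≡ 5 (mod 32), not 21.

Only the converse holds.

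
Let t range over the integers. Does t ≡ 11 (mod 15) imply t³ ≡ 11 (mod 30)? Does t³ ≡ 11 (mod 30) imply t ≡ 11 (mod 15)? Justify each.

(⇒) fails; (⇐) holds.

(⇒) This fails: take t = 26. Then 26 ≡ 11 (mod 15), but 26³ = 17576 ≡ 26 (mod 30), not 11.

(⇐) Conversely, the residues r modulo 30 with r³ ≡ 11 (mod 30) are exactly {11}, and each is ≡ 11 (mod 15).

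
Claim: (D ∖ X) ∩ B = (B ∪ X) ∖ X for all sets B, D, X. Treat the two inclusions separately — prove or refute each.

(⊆) holds; (⊇) fails.

Reverse inclusion. This inclusion fails. Take B = {1}, D = ∅, X = ∅; then 1 ∈ (B ∪ X) ∖ X but 1 ∉ (D ∖ X) ∩ B.

Forward inclusion. Let x ∈ (D ∖ X) ∩ B. Then x ∈ B ∩ D and x ∉ X, from which x ∈ (B ∪ X) ∖ X.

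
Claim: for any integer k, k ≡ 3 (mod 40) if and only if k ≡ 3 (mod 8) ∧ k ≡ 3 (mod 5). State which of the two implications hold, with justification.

(←) If k ≡ 3 (mod 8) and k ≡ 3 (mod 5), then by the Chinese remainder theorem k ≡ 3 (mod 40). This is exactly k ≡ 3 (mod 40).

(→) Suppose k ≡ 3 (mod 40); write k = 40j + 3. Since 8 ∣ 40, reducing mod 8 gives k ≡ 3 (mod 8); since 5 ∣ 40, reducing mod 5 gives k ≡ 3 (mod 5).

Both directions hold.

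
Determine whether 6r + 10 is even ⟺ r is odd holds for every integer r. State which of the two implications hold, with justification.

Only the converse holds.

[⇒] This fails: take r = 6. Then 6r + 10 = 46, which is even, yet r = 6 is even, not odd.

[⇐] Suppose r is odd. Since 6 is even, 6r is even for every r, so 6r + 10 has the same parity as 10, which is even. Hence 6r + 10 is even.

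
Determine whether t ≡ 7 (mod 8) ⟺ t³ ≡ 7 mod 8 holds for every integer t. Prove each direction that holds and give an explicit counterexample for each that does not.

Both implications hold.

(⇒) Suppose t ≡ 7 (mod 8). Write t = 8j + 7. Then (8j + 7)³ = 512j³ + 1344j² + 1176j + 343 = 8(64j³ + 168j² + 147j + 42) + 7, so t³ ≡ 7 (mod 8).

(⇐) Conversely, suppose t³ ≡ 7 (mod 8). The only residue r in {0, …, 7} with r³ ≡ 7 (mod 8) is r = 7, so t ≡ 7 (mod 8).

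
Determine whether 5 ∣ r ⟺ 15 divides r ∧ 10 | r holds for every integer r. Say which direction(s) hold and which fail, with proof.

Only the reverse direction holds.

(⟸) Suppose 15 ∣ r and 10 ∣ r. Any common multiple of 15 and 10 is a multiple of their lcm; here lcm(15, 10) = 15·10/gcd(15, 10) = 150/5 = 30, so 30 ∣ r. Since 5 ∣ 30, it follows that 5 ∣ r.

(⟹) This fails: take r = 5. Certainly 5 ∣ 5, but 15 ∤ 5.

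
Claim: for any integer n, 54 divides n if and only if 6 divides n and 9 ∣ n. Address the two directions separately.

(⇐) This fails: take n = 18. Both 6 ∣ 18 and 9 ∣ 18, yet 18 is not a multiple of 54 (since 18 = 0·54 + 18), so 54 ∤ 18.

(⇒) If 54 ∣ n, write n = 54q. Since 54 = 9·6, n = 6·(9q), so 6 ∣ n; and since 54 = 6·9, n = 9·(6q), so 9 ∣ n.

The forward direction holds; the converse fails.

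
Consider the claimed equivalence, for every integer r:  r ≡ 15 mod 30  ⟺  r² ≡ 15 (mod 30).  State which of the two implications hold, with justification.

(⟹) Suppose r ≡ 15 mod 30. Write r = 30j + 15. Then (30j + 15)² = 900j² + 900j + 225 = 30(30j² + 30j + 7) + 15, so r² ≡ 15 (mod 30).

(⟸) Conversely, suppose r² ≡ 15 (mod 30). The only residue r in {0, …, 29} with r² ≡ 15 (mod 30) is r = 15, so r ≡ 15 (mod 30).

Both implications hold.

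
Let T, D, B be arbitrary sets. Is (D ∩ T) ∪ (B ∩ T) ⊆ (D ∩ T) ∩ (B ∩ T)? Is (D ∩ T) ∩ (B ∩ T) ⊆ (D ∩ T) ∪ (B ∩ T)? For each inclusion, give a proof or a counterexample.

(⟹) This inclusion fails. Take T = {1}, D = {1}, B = ∅; then 1 ∈ (D ∩ T) ∪ (B ∩ T) but 1 ∉ (D ∩ T) ∩ (B ∩ T).

(⟸) Let x ∈ (D ∩ T) ∩ (B ∩ T). Then x ∈ T ∩ D ∩ B, from which x ∈ (D ∩ T) ∪ (B ∩ T).

The sets are not equal: only the reverse inclusion holds.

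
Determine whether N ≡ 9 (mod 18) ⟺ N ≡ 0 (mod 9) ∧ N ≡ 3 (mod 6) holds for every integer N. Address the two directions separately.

(⇒) Suppose N ≡ 9 (mod 18); write N = 18j + 9. Since 9 ∣ 18, reducing mod 9 gives N ≡ 9 ≡ 0 (mod 9); since 6 ∣ 18, reducing mod 6 gives N ≡ 9 ≡ 3 (mod 6).

(⇐) Conversely, if N ≡ 0 (mod 9) and N ≡ 3 (mod 6), then by the Chinese remainder theorem N ≡ 9 (mod 18). This is exactly N ≡ 9 (mod 18).

Both directions hold; the statement is true.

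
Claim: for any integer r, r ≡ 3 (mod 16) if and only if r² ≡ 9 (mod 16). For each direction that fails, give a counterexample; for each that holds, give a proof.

(→) Suppose r ≡ 3 (mod 16). Write r = 16j + 3. Then (16j + 3)² = 256j² + 96j + 9 = 16(16j² + 6j) + 9, so r² ≡ 9 (mod 16).

(←) This fails: take r = 5. Then 5² = 25 ≡ 9 (mod 16), yet 5 ≡ 5 (mod 16), not 3.

Not equivalent: only (⇒) holds.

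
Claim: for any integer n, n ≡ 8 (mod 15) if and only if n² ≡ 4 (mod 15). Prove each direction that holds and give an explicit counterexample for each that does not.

The forward direction holds; the converse fails.

[⇒] Suppose n ≡ 8 (mod 15). Write n = 15j + 8. Then (15j + 8)² = 225j² + 240j + 64 = 15(15j² + 16j + 4) + 4, so n² ≡ 4 (mod 15).

[⇐] This fails: take n = 2. Then 2² = 4 ≡ 4 (mod 15), yet 2 ≡ 2 (mod 15), not 8.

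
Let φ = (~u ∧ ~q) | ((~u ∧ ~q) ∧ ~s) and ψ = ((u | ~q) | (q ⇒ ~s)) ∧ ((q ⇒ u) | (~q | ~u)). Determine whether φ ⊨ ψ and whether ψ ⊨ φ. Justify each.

(→) Assume the antecedent. If q is true, the antecedent cannot hold. If q is false, the consequent reduces to true regardless of the other variables. Either way the consequent holds.

(←) This fails. Under q = T, u = F, s = F, the left side is false but the right side is true.

Not equivalent: only (⇒) holds.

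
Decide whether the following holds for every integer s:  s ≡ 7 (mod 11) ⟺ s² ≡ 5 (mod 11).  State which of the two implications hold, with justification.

The forward direction holds; the converse fails.

(→) Suppose s ≡ 7 (mod 11). Write s = 11j + 7. Then (11j + 7)² = 121j² + 154j + 49 = 11(11j² + 14j + 4) + 5, so s² ≡ 5 (mod 11).

(←) This fails: take s = 4. Then 4² = 16 ≡ 5 (mod 11), yet 4 ≡ 4 (mod 11), not 7.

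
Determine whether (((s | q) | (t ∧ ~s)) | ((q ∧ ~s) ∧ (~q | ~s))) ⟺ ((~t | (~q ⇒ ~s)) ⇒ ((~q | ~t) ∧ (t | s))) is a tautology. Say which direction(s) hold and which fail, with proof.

The forward direction fails; the converse holds.

(⟸) Assume the antecedent. If s is true, the consequent reduces to true regardless of the other variables. If s is false, the antecedent forces (s = F, q = F, t = T), and the consequent holds there. Either way the consequent holds.

(⟹) This fails. Under s = F, q = T, t = F, the left side is true but the right side is false.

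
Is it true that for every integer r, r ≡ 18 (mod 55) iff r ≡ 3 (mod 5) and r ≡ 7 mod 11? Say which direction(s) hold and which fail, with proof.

[⇐] If r ≡ 3 (mod 5) and r ≡ 7 (mod 11), then by the Chinese remainder theorem r ≡ 18 (mod 55). This is exactly r ≡ 18 (mod 55).

[⇒] Suppose r ≡ 18 (mod 55); write r = 55j + 18. Since 5 ∣ 55, reducing mod 5 gives r ≡ 18 ≡ 3 (mod 5); since 11 ∣ 55, reducing mod 11 gives r ≡ 18 ≡ 7 (mod 11).

Both directions hold; the statement is true.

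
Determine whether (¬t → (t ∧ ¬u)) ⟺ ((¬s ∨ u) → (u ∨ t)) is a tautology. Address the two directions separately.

Only the forward implication holds.

(←) This fails. Under u = T, t = F, s = F, the left side is false but the right side is true.

(→) Assume the antecedent. If u is true, (¬s ∨ u) → (u ∨ t) reduces to true regardless of the other variables. If u is false, the antecedent forces (u = F, t = T, s = F) or (u = F, t = T, s = T), and (¬s ∨ u) → (u ∨ t) holds there. Either way (¬s ∨ u) → (u ∨ t) holds.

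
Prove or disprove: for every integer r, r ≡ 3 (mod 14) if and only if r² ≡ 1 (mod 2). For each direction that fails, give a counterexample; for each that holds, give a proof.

(⟹) Suppose r ≡ 3 (mod 14). Then r² ≡ 3² = 9 (mod 14), and since 2 ∣ 14, also r² ≡ 1 (mod 2).

(⟸) This fails: take r = 1. Then 1² = 1 ≡ 1 (mod 2), yet 1 ≡ 1 (mod 14), not 3.

The forward direction holds; the converse fails.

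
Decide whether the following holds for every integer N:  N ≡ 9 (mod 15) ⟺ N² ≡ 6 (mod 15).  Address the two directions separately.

Not equivalent: only (⇒) holds.

(→) Suppose N ≡ 9 (mod 15). Write N = 15j + 9. Then (15j + 9)² = 225j² + 270j + 81 = 15(15j² + 18j + 5) + 6, so N² ≡ 6 (mod 15).

(←) This fails: take N = 6. Then 6² = 36 ≡ 6 (mod 15), yet 6 ≡ 6 (mod 15), not 9.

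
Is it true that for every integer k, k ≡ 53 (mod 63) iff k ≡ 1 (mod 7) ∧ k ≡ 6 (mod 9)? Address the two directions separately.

(⟹) This fails: k = 53 gives 53 ≡ 53 (mod 63) but 53 ≡ 4 (mod 7), so the conjunction on the right does not hold.

(⟸) This fails: k = 15 satisfies both congruences on the right (15 ≡ 1 mod 7 and 15 ≡ 6 mod 9) yet 15 ≡ 15 (mod 63), not 53.

(⇒) fails and (⇐) fails.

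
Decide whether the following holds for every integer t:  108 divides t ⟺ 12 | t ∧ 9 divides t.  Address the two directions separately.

[⇒] If 108 ∣ t, write t = 108q. Since 108 = 9·12, t = 12·(9q), so 12 ∣ t; and since 108 = 12·9, t = 9·(12q), so 9 ∣ t.

[⇐] This fails: take t = 36. Both 12 ∣ 36 and 9 ∣ 36, yet 36 is not a multiple of 108 (since 36 = 0·108 + 36), so 108 ∤ 36.

Not equivalent: only (⇒) holds.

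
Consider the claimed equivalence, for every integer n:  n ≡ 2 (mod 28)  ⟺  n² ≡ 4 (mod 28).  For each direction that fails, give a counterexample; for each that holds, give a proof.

[⇒] Suppose n ≡ 2 (mod 28). Write n = 28j + 2. Then (28j + 2)² = 784j² + 112j + 4 = 28(28j² + 4j) + 4, so n² ≡ 4 (mod 28).

[⇐] This fails: take n = 12. Then 12² = 144 ≡ 4 (mod 28), yet 12 ≡ 12 (mod 28), not 2.

Only the forward direction holds.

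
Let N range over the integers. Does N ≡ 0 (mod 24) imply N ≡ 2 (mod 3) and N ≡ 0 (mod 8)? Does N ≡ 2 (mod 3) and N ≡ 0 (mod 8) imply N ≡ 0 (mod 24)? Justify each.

Both directions fail.

Forward direction. This fails: N = 0 gives 0 ≡ 0 (mod 24) but 0 ≡ 0 (mod 3), so the conjunction on the right does not hold.

Converse. This fails: N = 8 satisfies both congruences on the right (8 ≡ 2 mod 3 and 8 ≡ 0 mod 8) yet 8 ≡ 8 (mod 24), not 0.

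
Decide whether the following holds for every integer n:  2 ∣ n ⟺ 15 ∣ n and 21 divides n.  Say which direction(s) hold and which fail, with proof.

Neither implication holds.

Forward direction. This fails: take n = 2. Certainly 2 ∣ 2, but 15 ∤ 2.

Converse. This fails: take n = 105. Both 15 ∣ 105 and 21 ∣ 105, yet 105 is not a multiple of 2 (since 105 = 52·2 + 1), so 2 ∤ 105.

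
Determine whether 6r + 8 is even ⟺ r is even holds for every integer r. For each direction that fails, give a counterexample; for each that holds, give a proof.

Not equivalent: only (⇐) holds.

(→) This fails: take r = 7. Then 6r + 8 = 50, which is even, yet r = 7 is odd, not even.

(←) Suppose r is even. Since 6 is even, 6r is even for every r, so 6r + 8 has the same parity as 8, which is even. Hence 6r + 8 is even.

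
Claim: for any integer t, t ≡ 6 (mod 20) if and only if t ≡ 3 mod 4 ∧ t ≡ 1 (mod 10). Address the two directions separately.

(⇒) fails and (⇐) fails.

Forward direction. This fails: t = 6 gives 6 ≡ 6 (mod 20) but 6 ≡ 2 (mod 4), so the conjunction on the right does not hold.

Converse. This fails: t = 11 satisfies both congruences on the right (11 ≡ 3 mod 4 and 11 ≡ 1 mod 10) yet 11 ≡ 11 (mod 20), not 6.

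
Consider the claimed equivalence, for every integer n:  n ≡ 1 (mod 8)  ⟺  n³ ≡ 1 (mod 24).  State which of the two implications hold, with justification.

(⟹) This fails: take n = 9. Then 9 ≡ 1 (mod 8), but 9³ = 729 ≡ 9 (mod 24), not 1.

(⟸) Conversely, the residues r modulo 24 with r³ ≡ 1 (mod 24) are exactly {1}, and each is ≡ 1 (mod 8).

(⇒) fails; (⇐) holds.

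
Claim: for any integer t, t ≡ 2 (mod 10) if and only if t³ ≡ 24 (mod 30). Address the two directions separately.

[⇒] This fails: take t = 2. Then 2 ≡ 2 (mod 10), but 2³ = 8 ≡ 8 (mod 30), not 24.

[⇐] This fails: take t = 24. Then 24³ = 13824 ≡ 24 (mod 30), yet 24 ≡ 4 (mod 10), not 2.

Both directions fail.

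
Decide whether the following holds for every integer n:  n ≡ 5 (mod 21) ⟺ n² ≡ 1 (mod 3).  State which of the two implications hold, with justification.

(⟸) This fails: take n = 1. Then 1² = 1 ≡ 1 (mod 3), yet 1 ≡ 1 (mod 21), not 5.

(⟹) Suppose n ≡ 5 (mod 21). Then n² ≡ 5² = 25 (mod 21), and since 3 ∣ 21, also n² ≡ 1 (mod 3).

Not equivalent: only (⇒) holds.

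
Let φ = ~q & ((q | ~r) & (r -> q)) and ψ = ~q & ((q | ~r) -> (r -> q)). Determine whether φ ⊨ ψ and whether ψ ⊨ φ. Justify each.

(→) Assume the antecedent. If q is true, the antecedent cannot hold. If q is false, ~q & ((q | ~r) -> (r -> q)) reduces to true regardless of the other variables. Either way ~q & ((q | ~r) -> (r -> q)) holds.

(←) This fails. Under q = F, r = T, the left side is false but the right side is true.

Not equivalent: only (⇒) holds.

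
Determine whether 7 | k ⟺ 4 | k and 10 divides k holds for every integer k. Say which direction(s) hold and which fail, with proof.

Neither implication holds.

(⟹) This fails: take k = 7. Certainly 7 ∣ 7, but 4 ∤ 7.

(⟸) This fails: take k = 20. Both 4 ∣ 20 and 10 ∣ 20, yet 20 is not a multiple of 7 (since 20 = 2·7 + 6), so 7 ∤ 20.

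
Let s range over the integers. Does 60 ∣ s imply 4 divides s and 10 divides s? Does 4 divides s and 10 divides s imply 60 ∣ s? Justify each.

(⟸) This fails: take s = 20. Both 4 ∣ 20 and 10 ∣ 20, yet 20 is not a multiple of 60 (since 20 = 0·60 + 20), so 60 ∤ 20.

(⟹) If 60 ∣ s, write s = 60q. Since 60 = 15·4, s = 4·(15q), so 4 ∣ s; and since 60 = 6·10, s = 10·(6q), so 10 ∣ s.

Only the forward implication holds.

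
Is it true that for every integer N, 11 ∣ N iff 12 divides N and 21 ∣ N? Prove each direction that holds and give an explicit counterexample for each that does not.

(→) This fails: take N = 11. Certainly 11 ∣ 11, but 12 ∤ 11.

(←) This fails: take N = 84. Both 12 ∣ 84 and 21 ∣ 84, yet 84 is not a multiple of 11 (since 84 = 7·11 + 7), so 11 ∤ 84.

Both directions fail.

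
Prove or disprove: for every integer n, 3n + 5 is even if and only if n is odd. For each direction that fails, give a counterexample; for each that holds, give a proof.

The biconditional holds.

Forward direction. Suppose 3n + 5 is even. Since 3 is odd, 3n and n have the same parity, so 3n + 5 ≡ n + 5 (mod 2). As 5 is odd, 3n + 5 is even exactly when n is odd. Thus n is odd.

Converse. Suppose n is odd; write n = 2j + 1. Then 3n + 5 = 3·(2j + 1) + 5 = 2·3j + 8, which is even.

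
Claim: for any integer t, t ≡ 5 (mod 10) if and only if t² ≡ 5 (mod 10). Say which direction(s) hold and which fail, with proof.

Both implications hold.

(⇒) Suppose t ≡ 5 (mod 10). Write t = 10j + 5. Then (10j + 5)² = 100j² + 100j + 25 = 10(10j² + 10j + 2) + 5, so t² ≡ 5 (mod 10).

(⇐) Conversely, suppose t² ≡ 5 (mod 10). The only residue r in {0, …, 9} with r² ≡ 5 (mod 10) is r = 5, so t ≡ 5 (mod 10).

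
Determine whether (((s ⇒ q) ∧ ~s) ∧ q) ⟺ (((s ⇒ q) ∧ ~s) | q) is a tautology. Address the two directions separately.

Only the forward direction holds.

[⇐] This fails. Under q = F, s = F, the left side is false but the right side is true.

[⇒] Assume the antecedent. If q is true, ((s ⇒ q) ∧ ~s) | q reduces to true regardless of the other variables. If q is false, the antecedent cannot hold. Either way ((s ⇒ q) ∧ ~s) | q holds.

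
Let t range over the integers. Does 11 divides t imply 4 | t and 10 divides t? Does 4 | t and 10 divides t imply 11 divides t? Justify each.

(→) This fails: take t = 11. Certainly 11 ∣ 11, but 4 ∤ 11.

(←) This fails: take t = 20. Both 4 ∣ 20 and 10 ∣ 20, yet 20 is not a multiple of 11 (since 20 = 1·11 + 9), so 11 ∤ 20.

(⇒) fails and (⇐) fails.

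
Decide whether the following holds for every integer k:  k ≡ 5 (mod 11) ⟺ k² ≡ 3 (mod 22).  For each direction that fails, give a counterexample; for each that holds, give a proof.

Both directions fail.

Forward direction. This fails: take k = 16. Then 16 ≡ 5 (mod 11), but 16² = 256 ≡ 14 (mod 22), not 3.

Converse. This fails: take k = 17. Then 17² = 289 ≡ 3 (mod 22), yet 17 ≡ 6 (mod 11), not 5.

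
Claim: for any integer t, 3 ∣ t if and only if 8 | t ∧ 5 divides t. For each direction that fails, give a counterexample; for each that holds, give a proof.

Neither implication holds.

(→) This fails: take t = 3. Certainly 3 ∣ 3, but 8 ∤ 3.

(←) This fails: take t = 40. Both 8 ∣ 40 and 5 ∣ 40, yet 40 is not a multiple of 3 (since 40 = 13·3 + 1), so 3 ∤ 40.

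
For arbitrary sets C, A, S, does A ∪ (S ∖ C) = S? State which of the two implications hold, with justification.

Neither inclusion holds.

Forward inclusion. This inclusion fails. Take C = ∅, A = {1}, S = ∅; then 1 ∈ A ∪ (S ∖ C) but 1 ∉ S.

Reverse inclusion. This inclusion fails. Take C = {1}, A = ∅, S = {1}; then 1 ∈ S but 1 ∉ A ∪ (S ∖ C).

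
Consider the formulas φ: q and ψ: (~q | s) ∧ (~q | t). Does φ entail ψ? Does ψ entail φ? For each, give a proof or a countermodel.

(⟹) This fails. Under t = F, q = T, s = F, the left side is true but the right side is false.

(⟸) This fails. Under t = F, q = F, s = F, the left side is false but the right side is true.

Both directions fail.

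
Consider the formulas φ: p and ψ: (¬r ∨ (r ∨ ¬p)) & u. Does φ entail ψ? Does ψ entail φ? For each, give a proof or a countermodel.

Neither direction holds.

(→) This fails. Under u = F, p = T, r = F, the left side is true but the right side is false.

(←) This fails. Under u = T, p = F, r = F, the left side is false but the right side is true.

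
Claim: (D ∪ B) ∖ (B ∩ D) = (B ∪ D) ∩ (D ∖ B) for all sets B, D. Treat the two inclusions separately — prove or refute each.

(⊆) fails; (⊇) holds.

(⟹) This inclusion fails. Take B = {1}, D = ∅; then 1 ∈ (D ∪ B) ∖ (B ∩ D) but 1 ∉ (B ∪ D) ∩ (D ∖ B).

(⟸) Let x ∈ (B ∪ D) ∩ (D ∖ B). Then x ∈ D and x ∉ B, from which x ∈ (D ∪ B) ∖ (B ∩ D).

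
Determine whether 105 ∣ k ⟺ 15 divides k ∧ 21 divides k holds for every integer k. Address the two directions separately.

[⇒] If 105 ∣ k, write k = 105q. Since 105 = 7·15, k = 15·(7q), so 15 ∣ k; and since 105 = 5·21, k = 21·(5q), so 21 ∣ k.

[⇐] Suppose 15 ∣ k and 21 ∣ k. Any common multiple of 15 and 21 is a multiple of their lcm; here lcm(15, 21) = 15·21/gcd(15, 21) = 315/3 = 105, so 105 ∣ k.

Equivalent; both directions hold.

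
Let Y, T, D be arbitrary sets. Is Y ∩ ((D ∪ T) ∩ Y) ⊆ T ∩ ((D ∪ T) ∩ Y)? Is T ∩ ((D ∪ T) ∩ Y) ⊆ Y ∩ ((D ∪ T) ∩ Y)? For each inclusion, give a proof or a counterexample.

The sets are not equal: only the reverse inclusion holds.

(⟹) This inclusion fails. Take Y = {1}, T = ∅, D = {1}; then 1 ∈ Y ∩ ((D ∪ T) ∩ Y) but 1 ∉ T ∩ ((D ∪ T) ∩ Y).

(⟸) Let x ∈ T ∩ ((D ∪ T) ∩ Y). Then either x ∈ Y ∩ T and x ∉ D; or x ∈ Y ∩ T ∩ D. In each case x ∈ Y ∩ ((D ∪ T) ∩ Y), so T ∩ ((D ∪ T) ∩ Y) ⊆ Y ∩ ((D ∪ T) ∩ Y).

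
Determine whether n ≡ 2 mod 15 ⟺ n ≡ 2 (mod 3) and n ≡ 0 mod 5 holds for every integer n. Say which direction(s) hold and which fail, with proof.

Forward direction. This fails: n = 2 gives 2 ≡ 2 (mod 15) but 2 ≡ 2 (mod 5), so the conjunction on the right does not hold.

Converse. This fails: n = 5 satisfies both congruences on the right (5 ≡ 2 mod 3 and 5 ≡ 0 mod 5) yet 5 ≡ 5 (mod 15), not 2.

Both directions fail.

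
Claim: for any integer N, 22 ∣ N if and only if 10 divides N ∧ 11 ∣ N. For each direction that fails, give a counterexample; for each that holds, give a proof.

(→) This fails: take N = 22. Certainly 22 ∣ 22, but 10 ∤ 22.

(←) Suppose 10 ∣ N and 11 ∣ N. Any common multiple of 10 and 11 is a multiple of their lcm; here gcd(10, 11) = 1, so lcm(10, 11) = 10·11 = 110, so 110 ∣ N. Since 22 ∣ 110, it follows that 22 ∣ N.

The forward direction fails; the converse holds.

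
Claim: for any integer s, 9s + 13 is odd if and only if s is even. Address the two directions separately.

The biconditional holds.

(⇒) Suppose 9s + 13 is odd. Since 9 is odd, 9s and s have the same parity, so 9s + 13 ≡ s + 13 (mod 2). As 13 is odd, 9s + 13 is odd exactly when s is even. Thus s is even.

(⇐) Conversely, suppose s is even; write s = 2j. Then 9s + 13 = 9·(2j) + 13 = 2·9j + 13, which is odd.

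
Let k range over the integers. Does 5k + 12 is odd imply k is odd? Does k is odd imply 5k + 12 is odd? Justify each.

Both directions hold.

(→) Suppose 5k + 12 is odd. Since 5 is odd, 5k and k have the same parity, so 5k + 12 ≡ k + 12 (mod 2). As 12 is even, 5k + 12 is odd exactly when k is odd. Thus k is odd.

(←) Conversely, suppose k is odd; write k = 2j + 1. Then 5k + 12 = 5·(2j + 1) + 12 = 2·5j + 17, which is odd.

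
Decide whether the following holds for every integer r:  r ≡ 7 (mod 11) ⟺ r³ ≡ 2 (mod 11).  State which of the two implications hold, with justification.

[⇐] Suppose r³ ≡ 2 (mod 11). The only residue r in {0, …, 10} with r³ ≡ 2 (mod 11) is r = 7, so r ≡ 7 (mod 11).

[⇒] Suppose r ≡ 7 (mod 11). Write r = 11j + 7. Then (11j + 7)³ = 1331j³ + 2541j² + 1617j + 343 = 11(121j³ + 231j² + 147j + 31) + 2, so r³ ≡ 2 (mod 11).

Both implications hold.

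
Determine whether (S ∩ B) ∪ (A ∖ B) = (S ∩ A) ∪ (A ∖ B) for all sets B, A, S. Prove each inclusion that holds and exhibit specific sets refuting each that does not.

Reverse inclusion. Let x ∈ (S ∩ A) ∪ (A ∖ B). Then either x ∈ A and x ∉ B, S; or x ∈ A ∩ S and x ∉ B; or x ∈ B ∩ A ∩ S. In each case x ∈ (S ∩ B) ∪ (A ∖ B), so (S ∩ A) ∪ (A ∖ B) ⊆ (S ∩ B) ∪ (A ∖ B).

Forward inclusion. This inclusion fails. Take B = {1}, A = ∅, S = {1}; then 1 ∈ (S ∩ B) ∪ (A ∖ B) but 1 ∉ (S ∩ A) ∪ (A ∖ B).

Only the reverse inclusion holds.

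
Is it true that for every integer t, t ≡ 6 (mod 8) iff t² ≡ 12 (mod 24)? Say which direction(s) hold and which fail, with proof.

Neither direction holds.

(→) This fails: take t = 14. Then 14 ≡ 6 (mod 8), but 14² = 196 ≡ 4 (mod 24), not 12.

(←) This fails: take t = 18. Then 18² = 324 ≡ 12 (mod 24), yet 18 ≡ 2 (mod 8), not 6.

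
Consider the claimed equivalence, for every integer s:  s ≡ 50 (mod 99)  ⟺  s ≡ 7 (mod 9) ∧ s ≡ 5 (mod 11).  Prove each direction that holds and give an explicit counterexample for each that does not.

(⟹) This fails: s = 50 gives 50 ≡ 50 (mod 99) but 50 ≡ 5 (mod 9), so the conjunction on the right does not hold.

(⟸) This fails: s = 16 satisfies both congruences on the right (16 ≡ 7 mod 9 and 16 ≡ 5 mod 11) yet 16 ≡ 16 (mod 99), not 50.

Neither direction holds.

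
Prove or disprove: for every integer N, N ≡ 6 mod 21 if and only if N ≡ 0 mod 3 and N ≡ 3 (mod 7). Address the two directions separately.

(⟹) This fails: N = 6 gives 6 ≡ 6 (mod 21) but 6 ≡ 6 (mod 7), so the conjunction on the right does not hold.

(⟸) This fails: N = 3 satisfies both congruences on the right (3 ≡ 0 mod 3 and 3 ≡ 3 mod 7) yet 3 ≡ 3 (mod 21), not 6.

Both directions fail.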